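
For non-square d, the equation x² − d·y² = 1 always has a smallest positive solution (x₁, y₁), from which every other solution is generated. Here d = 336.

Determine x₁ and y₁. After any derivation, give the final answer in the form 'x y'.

√336 = [18; 3,36, …], period ℓ=2 (even) → k=1
i=0: a=18 ⇒ p=18, q=1
i=1: a=3 ⇒ p=55, q=3
→ (55, 3).  Check: 55²=3025, 336·3²=3024, difference 1.

55 3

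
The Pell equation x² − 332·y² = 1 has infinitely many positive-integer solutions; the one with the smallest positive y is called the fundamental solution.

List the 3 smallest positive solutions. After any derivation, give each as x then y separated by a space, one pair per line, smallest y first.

13447 738
361643617 19847772
9726043422151 533785979430

d=332: √d = [18; 4,1,1,8,1,1,4,36] (ℓ=8, even), read p_7/q_7
step 0: (18, 1)  from 18·(1,0) + (0,1)
step 1: (73, 4)  from 4·(18,1) + (1,0)
step 2: (91, 5)  from 1·(73,4) + (18,1)
step 3: (164, 9)  from 1·(91,5) + (73,4)
step 4: (1403, 77)  from 8·(164,9) + (91,5)
…
step 6: (2970, 163)  from 1·(1567,86) + (1403,77)
step 7: (13447, 738)  from 4·(2970,163) + (1567,86)
(x₁, y₁) = (13447, 738);  13447² − 332·738² = 1 ✓
(x_2, y_2) = (13447·13447 + 332·738·738, 13447·738 + 738·13447) = (361643617, 19847772)
(x_3, y_3) = (13447·361643617 + 332·738·19847772, 13447·19847772 + 738·361643617) = (9726043422151, 533785979430)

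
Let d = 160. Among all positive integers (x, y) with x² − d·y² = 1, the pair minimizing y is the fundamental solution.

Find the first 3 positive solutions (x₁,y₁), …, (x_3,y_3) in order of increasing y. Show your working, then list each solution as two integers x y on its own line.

721 57
1039681 82194
1499219281 118523691

√160 = [12; 1,1,1,5,1,1,1,24, …], period ℓ=8 (even) → k=7
step 0: (12, 1)  from 12·(1,0) + (0,1)
step 1: (13, 1)  from 1·(12,1) + (1,0)
step 2: (25, 2)  from 1·(13,1) + (12,1)
…
step 5: (253, 20)  from 1·(215,17) + (38,3)
step 6: (468, 37)  from 1·(253,20) + (215,17)
step 7: (721, 57)  from 1·(468,37) + (253,20)
→ (721, 57).  Check: 721²=519841, 160·57²=519840, difference 1.
(x_2, y_2) = (721·721 + 160·57·57, 721·57 + 57·721) = (1039681, 82194)
(x_3, y_3) = (721·1039681 + 160·57·82194, 721·82194 + 57·1039681) = (1499219281, 118523691)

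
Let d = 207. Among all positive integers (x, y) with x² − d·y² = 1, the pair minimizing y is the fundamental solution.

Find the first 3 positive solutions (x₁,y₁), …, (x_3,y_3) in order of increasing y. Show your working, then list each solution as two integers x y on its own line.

1151 80
2649601 184160
6099380351 423936240

√207 → a₀=14, period (2,1,1,2,1,1,2,28); ℓ=8 even so k=7
i=0: a=14 ⇒ p=14, q=1
i=1: a=2 ⇒ p=29, q=2
…
i=3: a=1 ⇒ p=72, q=5
i=4: a=2 ⇒ p=187, q=13
…
i=6: a=1 ⇒ p=446, q=31
i=7: a=2 ⇒ p=1151, q=80
→ (1151, 80).  Check: 1151²=1324801, 207·80²=1324800, difference 1.
(1151+80√207)^2 = 2649601 + 184160√207
(1151+80√207)^3 = 6099380351 + 423936240√207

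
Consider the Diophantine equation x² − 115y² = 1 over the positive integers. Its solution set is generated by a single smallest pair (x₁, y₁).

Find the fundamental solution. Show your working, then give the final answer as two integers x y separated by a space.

1126 105

[10; 1,2,1,1,1,1,1,2,1,20] for √115; ℓ=10 ⇒ convergent index 9
k=0  a_k=10  p_k/q_k = 10/1
…
k=4  a_k=1  p_k/q_k = 75/7
…
k=7  a_k=1  p_k/q_k = 311/29
k=8  a_k=2  p_k/q_k = 815/76
k=9  a_k=1  p_k/q_k = 1126/105
fundamental: x₁=1126, y₁=105  (since 1267876 − 115·11025 = 1)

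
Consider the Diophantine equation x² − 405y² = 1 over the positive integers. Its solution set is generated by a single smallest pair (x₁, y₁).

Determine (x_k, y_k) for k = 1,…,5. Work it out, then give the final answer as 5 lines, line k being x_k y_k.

161 8
51841 2576
16692641 829464
5374978561 267084832
1730726404001 86000486440

[20; 8,40] for √405; ℓ=2 ⇒ convergent index 1
i=0: a=20 ⇒ p=20, q=1
i=1: a=8 ⇒ p=161, q=8
(x₁, y₁) = (161, 8);  161² − 405·8² = 1 ✓
(x_2, y_2) = (161·161 + 405·8·8, 161·8 + 8·161) = (51841, 2576)
(x_3, y_3) = (161·51841 + 405·8·2576, 161·2576 + 8·51841) = (16692641, 829464)
(x_4, y_4) = (161·16692641 + 405·8·829464, 161·829464 + 8·16692641) = (5374978561, 267084832)
(x_5, y_5) = (161·5374978561 + 405·8·267084832, 161·267084832 + 8·5374978561) = (1730726404001, 86000486440)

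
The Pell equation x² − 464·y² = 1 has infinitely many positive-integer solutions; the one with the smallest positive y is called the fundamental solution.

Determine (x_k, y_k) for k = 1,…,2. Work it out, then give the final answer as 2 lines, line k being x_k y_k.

9801 455
192119201 8918910

[21; 1,1,5,1,1,1,5,1,1,42] for √464; ℓ=10 ⇒ convergent index 9
k=0  a_k=21  p_k/q_k = 21/1
…
k=3  a_k=5  p_k/q_k = 237/11
k=4  a_k=1  p_k/q_k = 280/13
k=5  a_k=1  p_k/q_k = 517/24
k=6  a_k=1  p_k/q_k = 797/37
k=7  a_k=5  p_k/q_k = 4502/209
k=8  a_k=1  p_k/q_k = 5299/246
k=9  a_k=1  p_k/q_k = 9801/455
(x₁, y₁) = (9801, 455);  9801² − 464·455² = 1 ✓
(9801+455√464)^2 = 192119201 + 8918910√464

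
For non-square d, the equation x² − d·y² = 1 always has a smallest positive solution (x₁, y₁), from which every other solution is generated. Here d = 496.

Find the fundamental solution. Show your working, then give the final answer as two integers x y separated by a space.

√496 = [22; 3,1,2,4,1,…,1,3,44, …], period ℓ=16 (even) → k=15
a_0=22:  p_0=22·1+0=22,  q_0=22·0+1=1
a_1=3:  p_1=3·22+1=67,  q_1=3·1+0=3
a_2=1:  p_2=1·67+22=89,  q_2=1·3+1=4
a_3=2:  p_3=2·89+67=245,  q_3=2·4+3=11
a_4=4:  p_4=4·245+89=1069,  q_4=4·11+4=48
a_5=1:  p_5=1·1069+245=1314,  q_5=1·48+11=59
a_6=1:  p_6=1·1314+1069=2383,  q_6=1·59+48=107
a_7=2:  p_7=2·2383+1314=6080,  q_7=2·107+59=273
a_8=2:  p_8=2·6080+2383=14543,  q_8=2·273+107=653
…
a_10=1:  p_10=1·35166+14543=49709,  q_10=1·1579+653=2232
a_11=1:  p_11=1·49709+35166=84875,  q_11=1·2232+1579=3811
…
a_14=1:  p_14=1·863293+389209=1252502,  q_14=1·38763+17476=56239
a_15=3:  p_15=3·1252502+863293=4620799,  q_15=3·56239+38763=207480
fundamental: x₁=4620799, y₁=207480  (since 21351783398401 − 496·43047950400 = 1)

4620799 207480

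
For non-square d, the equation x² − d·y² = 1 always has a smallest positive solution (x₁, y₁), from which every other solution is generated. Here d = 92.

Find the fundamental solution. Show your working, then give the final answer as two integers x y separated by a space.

√92 → a₀=9, period (1,1,2,4,2,1,1,18); ℓ=8 even so k=7
a_0=9:  p_0=9·1+0=9,  q_0=9·0+1=1
a_1=1:  p_1=1·9+1=10,  q_1=1·1+0=1
a_2=1:  p_2=1·10+9=19,  q_2=1·1+1=2
a_3=2:  p_3=2·19+10=48,  q_3=2·2+1=5
a_4=4:  p_4=4·48+19=211,  q_4=4·5+2=22
a_5=2:  p_5=2·211+48=470,  q_5=2·22+5=49
a_6=1:  p_6=1·470+211=681,  q_6=1·49+22=71
a_7=1:  p_7=1·681+470=1151,  q_7=1·71+49=120
(x₁, y₁) = (1151, 120);  1151² − 92·120² = 1 ✓

1151 120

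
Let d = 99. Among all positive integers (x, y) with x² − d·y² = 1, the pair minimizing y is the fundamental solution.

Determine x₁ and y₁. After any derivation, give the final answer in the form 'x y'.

10 1

d=99: √d = [9; 1,18] (ℓ=2, even), read p_1/q_1
a_0=9:  p_0=9·1+0=9,  q_0=9·0+1=1
a_1=1:  p_1=1·9+1=10,  q_1=1·1+0=1
(x₁, y₁) = (10, 1);  10² − 99·1² = 1 ✓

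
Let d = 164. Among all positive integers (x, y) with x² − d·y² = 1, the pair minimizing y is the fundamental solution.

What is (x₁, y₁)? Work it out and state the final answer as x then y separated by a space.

d=164: √d = [12; 1,4,6,4,1,24] (ℓ=6, even), read p_5/q_5
a_0=12:  p_0=12·1+0=12,  q_0=12·0+1=1
a_1=1:  p_1=1·12+1=13,  q_1=1·1+0=1
a_2=4:  p_2=4·13+12=64,  q_2=4·1+1=5
…
a_4=4:  p_4=4·397+64=1652,  q_4=4·31+5=129
a_5=1:  p_5=1·1652+397=2049,  q_5=1·129+31=160
(x₁, y₁) = (2049, 160);  2049² − 164·160² = 1 ✓

2049 160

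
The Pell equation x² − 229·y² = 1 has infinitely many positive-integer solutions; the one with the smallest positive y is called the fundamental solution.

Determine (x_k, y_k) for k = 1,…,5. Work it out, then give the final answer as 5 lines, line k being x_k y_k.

√229 → a₀=15, period (7,1,1,7,30); ℓ=5 odd so k=9
step 0: (15, 1)  from 15·(1,0) + (0,1)
step 1: (106, 7)  from 7·(15,1) + (1,0)
step 2: (121, 8)  from 1·(106,7) + (15,1)
…
step 5: (51527, 3405)  from 30·(1710,113) + (227,15)
…
step 7: (413926, 27353)  from 1·(362399,23948) + (51527,3405)
step 8: (776325, 51301)  from 1·(413926,27353) + (362399,23948)
step 9: (5848201, 386460)  from 7·(776325,51301) + (413926,27353)
fundamental: x₁=5848201, y₁=386460  (since 34201454936401 − 229·149351331600 = 1)
n=2: (5848201,386460)∘(5848201,386460) = (5848201·5848201+229·386460·386460, 5848201·386460+386460·5848201) = (68402909872801,4520191516920)
n=3: (68402909872801,4520191516920)∘(5848201,386460) = (5848201·68402909872801+229·386460·4520191516920, 5848201·4520191516920+386460·68402909872801) = (800067931842043513801,52869977098885735380)
n=4: (800067931842043513801,52869977098885735380)∘(5848201,386460) = (5848201·800067931842043513801+229·386460·52869977098885735380, 5848201·52869977098885735380+386460·800067931842043513801) = (9357916158133073035999171201,618388505879356792878585840)
n=5: (9357916158133073035999171201,618388505879356792878585840)∘(5848201,386460) = (5848201·9357916158133073035999171201+229·386460·618388505879356792878585840, 5848201·618388505879356792878585840+386460·9357916158133073035999171201) = (109453949267819191656474935990205001,7232920556944267680961578290412300)

5848201 386460
68402909872801 4520191516920
800067931842043513801 52869977098885735380
9357916158133073035999171201 618388505879356792878585840
109453949267819191656474935990205001 7232920556944267680961578290412300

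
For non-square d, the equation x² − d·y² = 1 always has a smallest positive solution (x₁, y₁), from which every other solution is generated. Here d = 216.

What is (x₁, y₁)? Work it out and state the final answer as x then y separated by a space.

√216 → a₀=14, period (1,2,3,2,1,28); ℓ=6 even so k=5
i=0: a=14 ⇒ p=14, q=1
…
i=2: a=2 ⇒ p=44, q=3
i=3: a=3 ⇒ p=147, q=10
i=4: a=2 ⇒ p=338, q=23
i=5: a=1 ⇒ p=485, q=33
(x₁, y₁) = (485, 33);  485² − 216·33² = 1 ✓

485 33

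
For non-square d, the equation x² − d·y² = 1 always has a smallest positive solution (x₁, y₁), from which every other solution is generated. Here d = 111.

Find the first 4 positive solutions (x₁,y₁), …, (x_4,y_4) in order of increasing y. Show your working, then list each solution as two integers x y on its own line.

295 28
174049 16520
102688615 9746772
60586108801 5750578960

[10; 1,1,6,1,1,20] for √111; ℓ=6 ⇒ convergent index 5
i=0: a=10 ⇒ p=10, q=1
i=1: a=1 ⇒ p=11, q=1
i=2: a=1 ⇒ p=21, q=2
i=3: a=6 ⇒ p=137, q=13
i=4: a=1 ⇒ p=158, q=15
i=5: a=1 ⇒ p=295, q=28
fundamental: x₁=295, y₁=28  (since 87025 − 111·784 = 1)
k=2:  x_2 = 295·295+111·28·28 = 174049,  y_2 = 295·28+28·295 = 16520
k=3:  x_3 = 295·174049+111·28·16520 = 102688615,  y_3 = 295·16520+28·174049 = 9746772
k=4:  x_4 = 295·102688615+111·28·9746772 = 60586108801,  y_4 = 295·9746772+28·102688615 = 5750578960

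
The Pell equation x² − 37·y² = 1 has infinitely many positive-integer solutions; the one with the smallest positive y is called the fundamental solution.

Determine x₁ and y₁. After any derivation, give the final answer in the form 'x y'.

73 12

√37 = [6; 12, …], period ℓ=1 (odd) → k=1
i=0: a=6 ⇒ p=6, q=1
i=1: a=12 ⇒ p=73, q=12
fundamental: x₁=73, y₁=12  (since 5329 − 37·144 = 1)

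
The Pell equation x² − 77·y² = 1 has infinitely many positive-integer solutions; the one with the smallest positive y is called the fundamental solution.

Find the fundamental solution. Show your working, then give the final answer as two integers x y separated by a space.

351 40

[8; 1,3,2,3,1,16] for √77; ℓ=6 ⇒ convergent index 5
a_0=8:  p_0=8·1+0=8,  q_0=8·0+1=1
a_1=1:  p_1=1·8+1=9,  q_1=1·1+0=1
…
a_3=2:  p_3=2·35+9=79,  q_3=2·4+1=9
a_4=3:  p_4=3·79+35=272,  q_4=3·9+4=31
a_5=1:  p_5=1·272+79=351,  q_5=1·31+9=40
→ (351, 40).  Check: 351²=123201, 77·40²=123200, difference 1.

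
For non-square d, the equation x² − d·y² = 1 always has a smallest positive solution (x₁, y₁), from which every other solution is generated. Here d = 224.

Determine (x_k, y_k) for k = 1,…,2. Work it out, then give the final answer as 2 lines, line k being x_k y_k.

15 1
449 30

d=224: √d = [14; 1,28] (ℓ=2, even), read p_1/q_1
k=0  a_k=14  p_k/q_k = 14/1
k=1  a_k=1  p_k/q_k = 15/1
(x₁, y₁) = (15, 1);  15² − 224·1² = 1 ✓
(x_2, y_2) = (15·15 + 224·1·1, 15·1 + 1·15) = (449, 30)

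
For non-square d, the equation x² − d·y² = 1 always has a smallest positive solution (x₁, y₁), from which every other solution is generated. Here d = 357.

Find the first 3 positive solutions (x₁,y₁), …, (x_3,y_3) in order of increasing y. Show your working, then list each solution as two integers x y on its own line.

[18; 1,8,2,8,1,36] for √357; ℓ=6 ⇒ convergent index 5
k=0  a_k=18  p_k/q_k = 18/1
k=1  a_k=1  p_k/q_k = 19/1
k=2  a_k=8  p_k/q_k = 170/9
k=3  a_k=2  p_k/q_k = 359/19
k=4  a_k=8  p_k/q_k = 3042/161
k=5  a_k=1  p_k/q_k = 3401/180
fundamental: x₁=3401, y₁=180  (since 11566801 − 357·32400 = 1)
(3401+180√357)^2 = 23133601 + 1224360√357
(3401+180√357)^3 = 157354750601 + 8328096540√357

3401 180
23133601 1224360
157354750601 8328096540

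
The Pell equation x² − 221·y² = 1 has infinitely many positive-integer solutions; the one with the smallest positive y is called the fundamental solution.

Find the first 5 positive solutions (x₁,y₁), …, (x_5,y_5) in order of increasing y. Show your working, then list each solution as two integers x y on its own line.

√221 → a₀=14, period (1,6,2,6,1,28); ℓ=6 even so k=5
k=0  a_k=14  p_k/q_k = 14/1
…
k=2  a_k=6  p_k/q_k = 104/7
…
k=4  a_k=6  p_k/q_k = 1442/97
k=5  a_k=1  p_k/q_k = 1665/112
→ (1665, 112).  Check: 1665²=2772225, 221·112²=2772224, difference 1.
(1665+112√221)^2 = 5544449 + 372960√221
(1665+112√221)^3 = 18463013505 + 1241956688√221
(1665+112√221)^4 = 61481829427201 + 4135715398080√221
(1665+112√221)^5 = 204734473529565825 + 13771931033649712√221

1665 112
5544449 372960
18463013505 1241956688
61481829427201 4135715398080
204734473529565825 13771931033649712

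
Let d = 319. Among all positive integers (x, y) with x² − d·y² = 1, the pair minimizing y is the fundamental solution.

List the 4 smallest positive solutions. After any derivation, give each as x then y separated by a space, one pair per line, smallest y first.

12901780 722361
332911854336799 18639485405160
8590311008090840302660 480965080021169647239
221660605515932150288251132801 12410611300231033623224965680

[17; 1,6,5,1,4,…,6,1,34] for √319; ℓ=14 ⇒ convergent index 13
step 0: (17, 1)  from 17·(1,0) + (0,1)
…
step 2: (125, 7)  from 6·(18,1) + (17,1)
…
step 4: (768, 43)  from 1·(643,36) + (125,7)
…
step 6: (11913, 667)  from 3·(3715,208) + (768,43)
…
step 9: (250816, 14043)  from 4·(58797,3292) + (15628,875)
…
step 11: (1798881, 100718)  from 5·(309613,17335) + (250816,14043)
step 12: (11102899, 621643)  from 6·(1798881,100718) + (309613,17335)
step 13: (12901780, 722361)  from 1·(11102899,621643) + (1798881,100718)
→ (12901780, 722361).  Check: 12901780²=166455927168400, 319·722361²=166455927168399, difference 1.
k=2:  x_2 = 12901780·12901780+319·722361·722361 = 332911854336799,  y_2 = 12901780·722361+722361·12901780 = 18639485405160
k=3:  x_3 = 12901780·332911854336799+319·722361·18639485405160 = 8590311008090840302660,  y_3 = 12901780·18639485405160+722361·332911854336799 = 480965080021169647239
k=4:  x_4 = 12901780·8590311008090840302660+319·722361·480965080021169647239 = 221660605515932150288251132801,  y_4 = 12901780·480965080021169647239+722361·8590311008090840302660 = 12410611300231033623224965680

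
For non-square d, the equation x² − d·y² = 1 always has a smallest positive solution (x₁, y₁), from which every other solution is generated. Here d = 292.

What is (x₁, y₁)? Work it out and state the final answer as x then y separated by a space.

2281249 133500

d=292: √d = [17; 11,2,1,3,8,3,1,2,11,34] (ℓ=10, even), read p_9/q_9
step 0: (17, 1)  from 17·(1,0) + (0,1)
step 1: (188, 11)  from 11·(17,1) + (1,0)
…
step 3: (581, 34)  from 1·(393,23) + (188,11)
step 4: (2136, 125)  from 3·(581,34) + (393,23)
step 5: (17669, 1034)  from 8·(2136,125) + (581,34)
…
step 8: (200767, 11749)  from 2·(72812,4261) + (55143,3227)
step 9: (2281249, 133500)  from 11·(200767,11749) + (72812,4261)
→ (2281249, 133500).  Check: 2281249²=5204097000001, 292·133500²=5204097000000, difference 1.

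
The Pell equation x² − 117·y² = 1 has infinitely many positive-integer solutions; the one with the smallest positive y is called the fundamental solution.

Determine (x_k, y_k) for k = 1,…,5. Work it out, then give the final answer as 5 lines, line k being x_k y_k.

649 60
842401 77880
1093435849 101088180
1419278889601 131212379760
1842222905266249 170313567840300

√117 → a₀=10, period (1,4,2,4,1,20); ℓ=6 even so k=5
a_0=10:  p_0=10·1+0=10,  q_0=10·0+1=1
a_1=1:  p_1=1·10+1=11,  q_1=1·1+0=1
a_2=4:  p_2=4·11+10=54,  q_2=4·1+1=5
a_3=2:  p_3=2·54+11=119,  q_3=2·5+1=11
a_4=4:  p_4=4·119+54=530,  q_4=4·11+5=49
a_5=1:  p_5=1·530+119=649,  q_5=1·49+11=60
fundamental: x₁=649, y₁=60  (since 421201 − 117·3600 = 1)
k=2:  x_2 = 649·649+117·60·60 = 842401,  y_2 = 649·60+60·649 = 77880
k=3:  x_3 = 649·842401+117·60·77880 = 1093435849,  y_3 = 649·77880+60·842401 = 101088180
k=4:  x_4 = 649·1093435849+117·60·101088180 = 1419278889601,  y_4 = 649·101088180+60·1093435849 = 131212379760
k=5:  x_5 = 649·1419278889601+117·60·131212379760 = 1842222905266249,  y_5 = 649·131212379760+60·1419278889601 = 170313567840300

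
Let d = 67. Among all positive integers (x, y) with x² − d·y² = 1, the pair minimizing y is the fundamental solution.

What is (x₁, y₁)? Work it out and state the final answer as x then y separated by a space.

48842 5967

d=67: √d = [8; 5,2,1,1,7,1,1,2,5,16] (ℓ=10, even), read p_9/q_9
step 0: (8, 1)  from 8·(1,0) + (0,1)
…
step 7: (3577, 437)  from 1·(1899,232) + (1678,205)
step 8: (9053, 1106)  from 2·(3577,437) + (1899,232)
step 9: (48842, 5967)  from 5·(9053,1106) + (3577,437)
→ (48842, 5967).  Check: 48842²=2385540964, 67·5967²=2385540963, difference 1.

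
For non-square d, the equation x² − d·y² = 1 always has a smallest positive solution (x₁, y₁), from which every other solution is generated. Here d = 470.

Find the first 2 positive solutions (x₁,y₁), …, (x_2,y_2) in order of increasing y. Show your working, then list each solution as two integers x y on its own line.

1691 78
5718961 263796

d=470: √d = [21; 1,2,8,2,1,42] (ℓ=6, even), read p_5/q_5
i=0: a=21 ⇒ p=21, q=1
…
i=4: a=2 ⇒ p=1149, q=53
i=5: a=1 ⇒ p=1691, q=78
→ (1691, 78).  Check: 1691²=2859481, 470·78²=2859480, difference 1.
(x_2, y_2) = (1691·1691 + 470·78·78, 1691·78 + 78·1691) = (5718961, 263796)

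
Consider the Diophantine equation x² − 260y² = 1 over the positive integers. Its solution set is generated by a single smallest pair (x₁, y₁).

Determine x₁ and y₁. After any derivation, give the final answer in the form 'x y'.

√260 = [16; 8,32, …], period ℓ=2 (even) → k=1
k=0  a_k=16  p_k/q_k = 16/1
k=1  a_k=8  p_k/q_k = 129/8
(x₁, y₁) = (129, 8);  129² − 260·8² = 1 ✓

129 8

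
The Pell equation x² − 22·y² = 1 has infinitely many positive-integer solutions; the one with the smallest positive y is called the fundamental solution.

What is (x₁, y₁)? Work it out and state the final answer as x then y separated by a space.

[4; 1,2,4,2,1,8] for √22; ℓ=6 ⇒ convergent index 5
k=0  a_k=4  p_k/q_k = 4/1
…
k=2  a_k=2  p_k/q_k = 14/3
k=3  a_k=4  p_k/q_k = 61/13
k=4  a_k=2  p_k/q_k = 136/29
k=5  a_k=1  p_k/q_k = 197/42
fundamental: x₁=197, y₁=42  (since 38809 − 22·1764 = 1)

197 42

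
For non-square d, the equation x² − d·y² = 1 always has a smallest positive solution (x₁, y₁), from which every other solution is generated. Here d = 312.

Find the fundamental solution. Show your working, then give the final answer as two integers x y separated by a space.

53 3

[17; 1,1,1,34] for √312; ℓ=4 ⇒ convergent index 3
k=0  a_k=17  p_k/q_k = 17/1
…
k=2  a_k=1  p_k/q_k = 35/2
k=3  a_k=1  p_k/q_k = 53/3
fundamental: x₁=53, y₁=3  (since 2809 − 312·9 = 1)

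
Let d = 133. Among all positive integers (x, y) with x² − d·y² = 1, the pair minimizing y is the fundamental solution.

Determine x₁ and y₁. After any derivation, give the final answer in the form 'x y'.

d=133: √d = [11; 1,1,7,5,1,…,1,1,22] (ℓ=16, even), read p_15/q_15
k=0  a_k=11  p_k/q_k = 11/1
…
k=2  a_k=1  p_k/q_k = 23/2
k=3  a_k=7  p_k/q_k = 173/15
…
k=5  a_k=1  p_k/q_k = 1061/92
k=6  a_k=1  p_k/q_k = 1949/169
…
k=10  a_k=1  p_k/q_k = 18948/1643
…
k=13  a_k=7  p_k/q_k = 1210008/104921
k=14  a_k=1  p_k/q_k = 1378591/119539
k=15  a_k=1  p_k/q_k = 2588599/224460
→ (2588599, 224460).  Check: 2588599²=6700844782801, 133·224460²=6700844782800, difference 1.

2588599 224460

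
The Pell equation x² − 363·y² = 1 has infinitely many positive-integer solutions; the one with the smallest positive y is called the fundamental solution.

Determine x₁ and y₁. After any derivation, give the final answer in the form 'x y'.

362 19

√363 = [19; 19,38, …], period ℓ=2 (even) → k=1
a_0=19:  p_0=19·1+0=19,  q_0=19·0+1=1
a_1=19:  p_1=19·19+1=362,  q_1=19·1+0=19
→ (362, 19).  Check: 362²=131044, 363·19²=131043, difference 1.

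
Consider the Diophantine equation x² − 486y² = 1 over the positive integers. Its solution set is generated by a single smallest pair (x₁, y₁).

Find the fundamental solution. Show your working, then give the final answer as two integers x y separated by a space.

485 22

d=486: √d = [22; 22,44] (ℓ=2, even), read p_1/q_1
a_0=22:  p_0=22·1+0=22,  q_0=22·0+1=1
a_1=22:  p_1=22·22+1=485,  q_1=22·1+0=22
→ (485, 22).  Check: 485²=235225, 486·22²=235224, difference 1.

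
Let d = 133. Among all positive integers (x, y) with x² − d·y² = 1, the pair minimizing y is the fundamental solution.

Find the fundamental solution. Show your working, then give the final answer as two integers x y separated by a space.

√133 = [11; 1,1,7,5,1,…,1,1,22, …], period ℓ=16 (even) → k=15
i=0: a=11 ⇒ p=11, q=1
…
i=4: a=5 ⇒ p=888, q=77
…
i=6: a=1 ⇒ p=1949, q=169
i=7: a=1 ⇒ p=3010, q=261
i=8: a=2 ⇒ p=7969, q=691
…
i=11: a=1 ⇒ p=29927, q=2595
…
i=13: a=7 ⇒ p=1210008, q=104921
i=14: a=1 ⇒ p=1378591, q=119539
i=15: a=1 ⇒ p=2588599, q=224460
(x₁, y₁) = (2588599, 224460);  2588599² − 133·224460² = 1 ✓

2588599 224460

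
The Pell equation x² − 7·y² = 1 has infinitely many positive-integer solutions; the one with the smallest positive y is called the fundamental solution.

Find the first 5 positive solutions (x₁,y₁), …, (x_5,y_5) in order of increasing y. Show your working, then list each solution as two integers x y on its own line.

d=7: √d = [2; 1,1,1,4] (ℓ=4, even), read p_3/q_3
a_0=2:  p_0=2·1+0=2,  q_0=2·0+1=1
…
a_2=1:  p_2=1·3+2=5,  q_2=1·1+1=2
a_3=1:  p_3=1·5+3=8,  q_3=1·2+1=3
→ (8, 3).  Check: 8²=64, 7·3²=63, difference 1.
(8+3√7)^2 = 127 + 48√7
(8+3√7)^3 = 2024 + 765√7
(8+3√7)^4 = 32257 + 12192√7
(8+3√7)^5 = 514088 + 194307√7

8 3
127 48
2024 765
32257 12192
514088 194307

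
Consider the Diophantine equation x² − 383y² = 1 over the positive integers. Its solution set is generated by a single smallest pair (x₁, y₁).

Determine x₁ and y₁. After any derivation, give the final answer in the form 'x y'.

√383 → a₀=19, period (1,1,3,19,3,1,1,38); ℓ=8 even so k=7
a_0=19:  p_0=19·1+0=19,  q_0=19·0+1=1
a_1=1:  p_1=1·19+1=20,  q_1=1·1+0=1
…
a_3=3:  p_3=3·39+20=137,  q_3=3·2+1=7
…
a_6=1:  p_6=1·8063+2642=10705,  q_6=1·412+135=547
a_7=1:  p_7=1·10705+8063=18768,  q_7=1·547+412=959
(x₁, y₁) = (18768, 959);  18768² − 383·959² = 1 ✓

18768 959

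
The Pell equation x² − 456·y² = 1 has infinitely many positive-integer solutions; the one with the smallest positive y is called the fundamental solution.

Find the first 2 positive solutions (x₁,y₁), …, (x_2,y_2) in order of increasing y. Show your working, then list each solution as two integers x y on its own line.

[21; 2,1,4,1,2,42] for √456; ℓ=6 ⇒ convergent index 5
i=0: a=21 ⇒ p=21, q=1
i=1: a=2 ⇒ p=43, q=2
i=2: a=1 ⇒ p=64, q=3
…
i=4: a=1 ⇒ p=363, q=17
i=5: a=2 ⇒ p=1025, q=48
→ (1025, 48).  Check: 1025²=1050625, 456·48²=1050624, difference 1.
(1025+48√456)^2 = 2101249 + 98400√456

1025 48
2101249 98400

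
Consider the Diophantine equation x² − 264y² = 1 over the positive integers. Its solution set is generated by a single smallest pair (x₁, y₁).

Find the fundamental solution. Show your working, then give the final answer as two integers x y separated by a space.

65 4

d=264: √d = [16; 4,32] (ℓ=2, even), read p_1/q_1
k=0  a_k=16  p_k/q_k = 16/1
k=1  a_k=4  p_k/q_k = 65/4
(x₁, y₁) = (65, 4);  65² − 264·4² = 1 ✓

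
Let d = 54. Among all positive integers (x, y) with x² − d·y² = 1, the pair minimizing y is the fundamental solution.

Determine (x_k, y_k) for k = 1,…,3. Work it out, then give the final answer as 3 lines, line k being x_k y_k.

485 66
470449 64020
456335045 62099334

√54 → a₀=7, period (2,1,6,1,2,14); ℓ=6 even so k=5
i=0: a=7 ⇒ p=7, q=1
…
i=3: a=6 ⇒ p=147, q=20
i=4: a=1 ⇒ p=169, q=23
i=5: a=2 ⇒ p=485, q=66
fundamental: x₁=485, y₁=66  (since 235225 − 54·4356 = 1)
k=2:  x_2 = 485·485+54·66·66 = 470449,  y_2 = 485·66+66·485 = 64020
k=3:  x_3 = 485·470449+54·66·64020 = 456335045,  y_3 = 485·64020+66·470449 = 62099334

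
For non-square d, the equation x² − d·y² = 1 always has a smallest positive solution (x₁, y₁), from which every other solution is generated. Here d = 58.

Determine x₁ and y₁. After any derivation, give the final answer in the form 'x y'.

19603 2574

√58 → a₀=7, period (1,1,1,1,1,1,14); ℓ=7 odd so k=13
k=0  a_k=7  p_k/q_k = 7/1
…
k=5  a_k=1  p_k/q_k = 61/8
k=6  a_k=1  p_k/q_k = 99/13
k=7  a_k=14  p_k/q_k = 1447/190
…
k=10  a_k=1  p_k/q_k = 4539/596
k=11  a_k=1  p_k/q_k = 7532/989
k=12  a_k=1  p_k/q_k = 12071/1585
k=13  a_k=1  p_k/q_k = 19603/2574
fundamental: x₁=19603, y₁=2574  (since 384277609 − 58·6625476 = 1)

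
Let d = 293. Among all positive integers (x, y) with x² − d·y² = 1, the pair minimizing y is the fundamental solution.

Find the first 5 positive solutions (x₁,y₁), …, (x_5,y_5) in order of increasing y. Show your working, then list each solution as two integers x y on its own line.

12320649 719780
303596783562401 17736313474440
7481018815602612315849 437045785745090703340
184342013978870716056521769601 10769375446188914321717060880
4542426500373511536803322165613266249 265371389643423565052112223737518900

d=293: √d = [17; 8,1,1,8,34] (ℓ=5, odd), read p_9/q_9
k=0  a_k=17  p_k/q_k = 17/1
k=1  a_k=8  p_k/q_k = 137/8
…
k=8  a_k=1  p_k/q_k = 1444507/84389
k=9  a_k=8  p_k/q_k = 12320649/719780
fundamental: x₁=12320649, y₁=719780  (since 151798391781201 − 293·518083248400 = 1)
k=2:  x_2 = 12320649·12320649+293·719780·719780 = 303596783562401,  y_2 = 12320649·719780+719780·12320649 = 17736313474440
k=3:  x_3 = 12320649·303596783562401+293·719780·17736313474440 = 7481018815602612315849,  y_3 = 12320649·17736313474440+719780·303596783562401 = 437045785745090703340
k=4:  x_4 = 12320649·7481018815602612315849+293·719780·437045785745090703340 = 184342013978870716056521769601,  y_4 = 12320649·437045785745090703340+719780·7481018815602612315849 = 10769375446188914321717060880
k=5:  x_5 = 12320649·184342013978870716056521769601+293·719780·10769375446188914321717060880 = 4542426500373511536803322165613266249,  y_5 = 12320649·10769375446188914321717060880+719780·184342013978870716056521769601 = 265371389643423565052112223737518900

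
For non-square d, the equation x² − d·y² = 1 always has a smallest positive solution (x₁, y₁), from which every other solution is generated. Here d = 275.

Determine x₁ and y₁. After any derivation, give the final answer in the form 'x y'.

d=275: √d = [16; 1,1,2,1,1,32] (ℓ=6, even), read p_5/q_5
a_0=16:  p_0=16·1+0=16,  q_0=16·0+1=1
a_1=1:  p_1=1·16+1=17,  q_1=1·1+0=1
a_2=1:  p_2=1·17+16=33,  q_2=1·1+1=2
a_3=2:  p_3=2·33+17=83,  q_3=2·2+1=5
a_4=1:  p_4=1·83+33=116,  q_4=1·5+2=7
a_5=1:  p_5=1·116+83=199,  q_5=1·7+5=12
fundamental: x₁=199, y₁=12  (since 39601 − 275·144 = 1)

199 12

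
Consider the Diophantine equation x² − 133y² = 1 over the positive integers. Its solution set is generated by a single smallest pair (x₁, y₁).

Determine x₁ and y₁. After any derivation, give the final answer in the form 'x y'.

2588599 224460

√133 → a₀=11, period (1,1,7,5,1,…,1,1,22); ℓ=16 even so k=15
k=0  a_k=11  p_k/q_k = 11/1
…
k=2  a_k=1  p_k/q_k = 23/2
…
k=6  a_k=1  p_k/q_k = 1949/169
…
k=9  a_k=1  p_k/q_k = 10979/952
k=10  a_k=1  p_k/q_k = 18948/1643
…
k=13  a_k=7  p_k/q_k = 1210008/104921
k=14  a_k=1  p_k/q_k = 1378591/119539
k=15  a_k=1  p_k/q_k = 2588599/224460
→ (2588599, 224460).  Check: 2588599²=6700844782801, 133·224460²=6700844782800, difference 1.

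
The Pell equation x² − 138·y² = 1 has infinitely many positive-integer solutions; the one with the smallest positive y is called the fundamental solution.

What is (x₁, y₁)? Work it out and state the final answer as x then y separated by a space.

√138 → a₀=11, period (1,2,1,22); ℓ=4 even so k=3
step 0: (11, 1)  from 11·(1,0) + (0,1)
…
step 2: (35, 3)  from 2·(12,1) + (11,1)
step 3: (47, 4)  from 1·(35,3) + (12,1)
→ (47, 4).  Check: 47²=2209, 138·4²=2208, difference 1.

47 4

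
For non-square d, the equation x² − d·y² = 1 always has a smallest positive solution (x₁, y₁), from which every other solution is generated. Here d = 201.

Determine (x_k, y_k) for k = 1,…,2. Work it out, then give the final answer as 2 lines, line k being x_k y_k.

[14; 5,1,1,1,2,…,1,5,28] for √201; ℓ=14 ⇒ convergent index 13
a_0=14:  p_0=14·1+0=14,  q_0=14·0+1=1
a_1=5:  p_1=5·14+1=71,  q_1=5·1+0=5
…
a_3=1:  p_3=1·85+71=156,  q_3=1·6+5=11
a_4=1:  p_4=1·156+85=241,  q_4=1·11+6=17
…
a_7=8:  p_7=8·879+638=7670,  q_7=8·62+45=541
a_8=1:  p_8=1·7670+879=8549,  q_8=1·541+62=603
…
a_11=1:  p_11=1·33317+24768=58085,  q_11=1·2350+1747=4097
a_12=1:  p_12=1·58085+33317=91402,  q_12=1·4097+2350=6447
a_13=5:  p_13=5·91402+58085=515095,  q_13=5·6447+4097=36332
fundamental: x₁=515095, y₁=36332  (since 265322859025 − 201·1320014224 = 1)
(515095+36332√201)^2 = 530645718049 + 37428863080√201

515095 36332
530645718049 37428863080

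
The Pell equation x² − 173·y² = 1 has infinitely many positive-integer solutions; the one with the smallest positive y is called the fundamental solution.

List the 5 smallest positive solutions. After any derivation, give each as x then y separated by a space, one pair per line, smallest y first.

2499849 190060
12498490045601 950242601880
62488675684008728649 4750926036134042180
312424506839974574118902401 23753195401006348176659760
1562028181998744709597444087746249 118758803540015886040113314710300

d=173: √d = [13; 6,1,1,6,26] (ℓ=5, odd), read p_9/q_9
k=0  a_k=13  p_k/q_k = 13/1
…
k=2  a_k=1  p_k/q_k = 92/7
k=3  a_k=1  p_k/q_k = 171/13
k=4  a_k=6  p_k/q_k = 1118/85
k=5  a_k=26  p_k/q_k = 29239/2223
…
k=7  a_k=1  p_k/q_k = 205791/15646
k=8  a_k=1  p_k/q_k = 382343/29069
k=9  a_k=6  p_k/q_k = 2499849/190060
(x₁, y₁) = (2499849, 190060);  2499849² − 173·190060² = 1 ✓
(2499849+190060√173)^2 = 12498490045601 + 950242601880√173
(2499849+190060√173)^3 = 62488675684008728649 + 4750926036134042180√173
(2499849+190060√173)^4 = 312424506839974574118902401 + 23753195401006348176659760√173
(2499849+190060√173)^5 = 1562028181998744709597444087746249 + 118758803540015886040113314710300√173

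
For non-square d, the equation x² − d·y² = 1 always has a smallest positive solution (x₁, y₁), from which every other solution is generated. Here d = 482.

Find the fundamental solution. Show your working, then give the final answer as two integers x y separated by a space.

483 22

[21; 1,20,1,42] for √482; ℓ=4 ⇒ convergent index 3
step 0: (21, 1)  from 21·(1,0) + (0,1)
…
step 2: (461, 21)  from 20·(22,1) + (21,1)
step 3: (483, 22)  from 1·(461,21) + (22,1)
(x₁, y₁) = (483, 22);  483² − 482·22² = 1 ✓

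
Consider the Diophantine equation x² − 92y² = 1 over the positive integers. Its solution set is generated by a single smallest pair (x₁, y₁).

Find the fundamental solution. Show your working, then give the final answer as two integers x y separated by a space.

1151 120

√92 → a₀=9, period (1,1,2,4,2,1,1,18); ℓ=8 even so k=7
step 0: (9, 1)  from 9·(1,0) + (0,1)
…
step 3: (48, 5)  from 2·(19,2) + (10,1)
step 4: (211, 22)  from 4·(48,5) + (19,2)
…
step 6: (681, 71)  from 1·(470,49) + (211,22)
step 7: (1151, 120)  from 1·(681,71) + (470,49)
(x₁, y₁) = (1151, 120);  1151² − 92·120² = 1 ✓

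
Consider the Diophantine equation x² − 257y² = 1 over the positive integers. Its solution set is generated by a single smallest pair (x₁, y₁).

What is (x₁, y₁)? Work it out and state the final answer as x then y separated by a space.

√257 = [16; 32, …], period ℓ=1 (odd) → k=1
k=0  a_k=16  p_k/q_k = 16/1
k=1  a_k=32  p_k/q_k = 513/32
→ (513, 32).  Check: 513²=263169, 257·32²=263168, difference 1.

513 32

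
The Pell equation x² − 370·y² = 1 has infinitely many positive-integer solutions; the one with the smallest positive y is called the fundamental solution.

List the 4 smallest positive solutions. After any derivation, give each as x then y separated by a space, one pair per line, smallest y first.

213859 11118
91471343761 4755368724
39123940210553539 2033956799880714
16734013458886067250241 869959934526623861928

√370 = [19; 4,4,38, …], period ℓ=3 (odd) → k=5
i=0: a=19 ⇒ p=19, q=1
i=1: a=4 ⇒ p=77, q=4
…
i=4: a=4 ⇒ p=50339, q=2617
i=5: a=4 ⇒ p=213859, q=11118
(x₁, y₁) = (213859, 11118);  213859² − 370·11118² = 1 ✓
(213859+11118√370)^2 = 91471343761 + 4755368724√370
(213859+11118√370)^3 = 39123940210553539 + 2033956799880714√370
(213859+11118√370)^4 = 16734013458886067250241 + 869959934526623861928√370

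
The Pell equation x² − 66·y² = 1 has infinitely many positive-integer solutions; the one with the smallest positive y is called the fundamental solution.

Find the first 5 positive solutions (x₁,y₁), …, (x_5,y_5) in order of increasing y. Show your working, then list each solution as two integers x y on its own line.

√66 → a₀=8, period (8,16); ℓ=2 even so k=1
k=0  a_k=8  p_k/q_k = 8/1
k=1  a_k=8  p_k/q_k = 65/8
→ (65, 8).  Check: 65²=4225, 66·8²=4224, difference 1.
n=2: (65,8)∘(65,8) = (65·65+66·8·8, 65·8+8·65) = (8449,1040)
n=3: (8449,1040)∘(65,8) = (65·8449+66·8·1040, 65·1040+8·8449) = (1098305,135192)
n=4: (1098305,135192)∘(65,8) = (65·1098305+66·8·135192, 65·135192+8·1098305) = (142771201,17573920)
n=5: (142771201,17573920)∘(65,8) = (65·142771201+66·8·17573920, 65·17573920+8·142771201) = (18559157825,2284474408)

65 8
8449 1040
1098305 135192
142771201 17573920
18559157825 2284474408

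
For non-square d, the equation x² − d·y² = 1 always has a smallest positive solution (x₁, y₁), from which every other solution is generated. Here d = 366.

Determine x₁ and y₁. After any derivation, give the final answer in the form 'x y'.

d=366: √d = [19; 7,1,1,1,2,12,2,1,1,1,7,38] (ℓ=12, even), read p_11/q_11
a_0=19:  p_0=19·1+0=19,  q_0=19·0+1=1
…
a_2=1:  p_2=1·134+19=153,  q_2=1·7+1=8
a_3=1:  p_3=1·153+134=287,  q_3=1·8+7=15
a_4=1:  p_4=1·287+153=440,  q_4=1·15+8=23
…
a_7=2:  p_7=2·14444+1167=30055,  q_7=2·755+61=1571
…
a_10=1:  p_10=1·74554+44499=119053,  q_10=1·3897+2326=6223
a_11=7:  p_11=7·119053+74554=907925,  q_11=7·6223+3897=47458
fundamental: x₁=907925, y₁=47458  (since 824327805625 − 366·2252261764 = 1)

907925 47458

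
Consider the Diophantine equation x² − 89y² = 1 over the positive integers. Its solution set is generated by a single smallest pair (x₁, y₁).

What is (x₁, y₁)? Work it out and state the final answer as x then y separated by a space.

[9; 2,3,3,2,18] for √89; ℓ=5 ⇒ convergent index 9
i=0: a=9 ⇒ p=9, q=1
i=1: a=2 ⇒ p=19, q=2
i=2: a=3 ⇒ p=66, q=7
i=3: a=3 ⇒ p=217, q=23
i=4: a=2 ⇒ p=500, q=53
i=5: a=18 ⇒ p=9217, q=977
i=6: a=2 ⇒ p=18934, q=2007
i=7: a=3 ⇒ p=66019, q=6998
i=8: a=3 ⇒ p=216991, q=23001
i=9: a=2 ⇒ p=500001, q=53000
fundamental: x₁=500001, y₁=53000  (since 250001000001 − 89·2809000000 = 1)

500001 53000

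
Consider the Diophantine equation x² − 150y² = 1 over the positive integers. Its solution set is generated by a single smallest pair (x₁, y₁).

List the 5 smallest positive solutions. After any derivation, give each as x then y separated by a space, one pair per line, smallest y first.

d=150: √d = [12; 4,24] (ℓ=2, even), read p_1/q_1
i=0: a=12 ⇒ p=12, q=1
i=1: a=4 ⇒ p=49, q=4
→ (49, 4).  Check: 49²=2401, 150·4²=2400, difference 1.
n=2: (49,4)∘(49,4) = (49·49+150·4·4, 49·4+4·49) = (4801,392)
n=3: (4801,392)∘(49,4) = (49·4801+150·4·392, 49·392+4·4801) = (470449,38412)
n=4: (470449,38412)∘(49,4) = (49·470449+150·4·38412, 49·38412+4·470449) = (46099201,3763984)
n=5: (46099201,3763984)∘(49,4) = (49·46099201+150·4·3763984, 49·3763984+4·46099201) = (4517251249,368832020)

49 4
4801 392
470449 38412
46099201 3763984
4517251249 368832020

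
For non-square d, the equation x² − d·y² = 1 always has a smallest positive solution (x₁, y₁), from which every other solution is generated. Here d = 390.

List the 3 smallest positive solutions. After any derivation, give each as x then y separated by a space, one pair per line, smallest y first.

79 4
12481 632
1971919 99852

d=390: √d = [19; 1,2,1,38] (ℓ=4, even), read p_3/q_3
a_0=19:  p_0=19·1+0=19,  q_0=19·0+1=1
…
a_2=2:  p_2=2·20+19=59,  q_2=2·1+1=3
a_3=1:  p_3=1·59+20=79,  q_3=1·3+1=4
→ (79, 4).  Check: 79²=6241, 390·4²=6240, difference 1.
(79+4√390)^2 = 12481 + 632√390
(79+4√390)^3 = 1971919 + 99852√390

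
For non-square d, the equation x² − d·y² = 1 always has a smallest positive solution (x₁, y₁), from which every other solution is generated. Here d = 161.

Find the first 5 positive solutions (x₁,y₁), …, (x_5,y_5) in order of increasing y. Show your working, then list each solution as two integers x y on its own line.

11775 928
277301249 21854400
6530444402175 514671119072
153791965393920001 12120504832291200
3621800778496371621375 285437888285786640928

[12; 1,2,4,1,2,1,4,2,1,24] for √161; ℓ=10 ⇒ convergent index 9
i=0: a=12 ⇒ p=12, q=1
i=1: a=1 ⇒ p=13, q=1
…
i=5: a=2 ⇒ p=571, q=45
…
i=8: a=2 ⇒ p=8108, q=639
i=9: a=1 ⇒ p=11775, q=928
(x₁, y₁) = (11775, 928);  11775² − 161·928² = 1 ✓
(x_2, y_2) = (11775·11775 + 161·928·928, 11775·928 + 928·11775) = (277301249, 21854400)
(x_3, y_3) = (11775·277301249 + 161·928·21854400, 11775·21854400 + 928·277301249) = (6530444402175, 514671119072)
(x_4, y_4) = (11775·6530444402175 + 161·928·514671119072, 11775·514671119072 + 928·6530444402175) = (153791965393920001, 12120504832291200)
(x_5, y_5) = (11775·153791965393920001 + 161·928·12120504832291200, 11775·12120504832291200 + 928·153791965393920001) = (3621800778496371621375, 285437888285786640928)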